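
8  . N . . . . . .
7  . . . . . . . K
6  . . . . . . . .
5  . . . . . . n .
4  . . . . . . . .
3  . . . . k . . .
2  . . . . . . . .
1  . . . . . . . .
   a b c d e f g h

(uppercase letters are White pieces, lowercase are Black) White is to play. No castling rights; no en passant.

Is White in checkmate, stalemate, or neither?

neither

White to move; white king on h7.
In check: yes, from the black knight on g5.
King squares — g6: available; h6: available; g7: available; g8: available; h8: available.
Legal moves for White: Kh8, Kg8, Kg7, Kh6, Kg6.
White is in check but has 5 legal moves → neither.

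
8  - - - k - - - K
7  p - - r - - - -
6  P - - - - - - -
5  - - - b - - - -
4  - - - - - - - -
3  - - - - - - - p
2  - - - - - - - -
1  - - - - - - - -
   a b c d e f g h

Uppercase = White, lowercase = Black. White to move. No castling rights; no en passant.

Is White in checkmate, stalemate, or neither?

White to move; white king on h8.
In check: no.
King squares — g7: attacked by Rd7; h7: attacked by Rd7; g8: attacked by Bd5.
Legal moves for White: none.
Not in check and no legal moves → stalemate.

stalemate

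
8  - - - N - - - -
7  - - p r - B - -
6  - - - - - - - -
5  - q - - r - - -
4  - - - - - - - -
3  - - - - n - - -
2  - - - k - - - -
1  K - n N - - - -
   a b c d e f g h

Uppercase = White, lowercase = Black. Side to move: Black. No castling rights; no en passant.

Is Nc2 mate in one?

yes

After Nc2: white king on a1; in check: yes, from the black knight on c2.
King squares — b1: attacked by Qb5; a2: attacked by Nc1; b2: attacked by Qb5.
White has no legal moves → checkmate.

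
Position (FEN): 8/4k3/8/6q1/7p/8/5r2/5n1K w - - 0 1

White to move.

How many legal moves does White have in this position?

0

White to move; king on h1.
In check: no.
Legal moves: none.
Count: 0.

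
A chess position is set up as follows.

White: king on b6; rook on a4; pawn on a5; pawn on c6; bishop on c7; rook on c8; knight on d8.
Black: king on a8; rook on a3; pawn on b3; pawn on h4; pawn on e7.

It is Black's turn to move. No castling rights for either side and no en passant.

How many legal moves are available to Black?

Black to move; king on a8.
In check: yes, from the white rook on c8.
Legal moves: none.
Count: 0.

0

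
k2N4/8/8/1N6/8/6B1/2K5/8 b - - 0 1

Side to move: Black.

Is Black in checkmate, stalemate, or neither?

stalemate

Black to move; black king on a8.
In check: no.
King squares — a7: attacked by Nb5; b7: attacked by Nd8; b8: attacked by Bg3.
Legal moves for Black: none.
Not in check and no legal moves → stalemate.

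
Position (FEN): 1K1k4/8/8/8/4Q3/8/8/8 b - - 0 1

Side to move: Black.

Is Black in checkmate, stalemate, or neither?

Black to move; black king on d8.
In check: no.
Legal moves for Black: Kd7.
Black has 1 legal move and is not in check → neither.

neither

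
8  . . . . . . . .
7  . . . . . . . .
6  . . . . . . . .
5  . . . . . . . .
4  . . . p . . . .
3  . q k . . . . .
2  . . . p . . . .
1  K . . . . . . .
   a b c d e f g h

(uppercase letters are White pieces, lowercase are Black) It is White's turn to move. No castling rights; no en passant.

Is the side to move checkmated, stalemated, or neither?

White to move; white king on a1.
In check: no.
King squares — b1: attacked by Qb3; a2: attacked by Qb3; b2: attacked by Qb3.
Legal moves for White: none.
Not in check and no legal moves → stalemate.

stalemate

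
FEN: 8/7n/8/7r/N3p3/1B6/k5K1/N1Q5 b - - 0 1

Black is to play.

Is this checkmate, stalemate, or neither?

Black to move; black king on a2.
In check: yes, from the white bishop on b3.
King squares — a1: attacked by Qc1; b1: attacked by Qc1; b2: attacked by Qc1; a3: attacked by Qc1; b3: attacked by Na1.
Legal moves for Black: none.
In check with no legal moves → checkmate.

checkmate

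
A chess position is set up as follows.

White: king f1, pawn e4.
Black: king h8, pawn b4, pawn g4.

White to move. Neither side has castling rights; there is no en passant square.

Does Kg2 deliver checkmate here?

no

After Kg2: black king on h8; in check: no.
Black is not in check, so this cannot be checkmate.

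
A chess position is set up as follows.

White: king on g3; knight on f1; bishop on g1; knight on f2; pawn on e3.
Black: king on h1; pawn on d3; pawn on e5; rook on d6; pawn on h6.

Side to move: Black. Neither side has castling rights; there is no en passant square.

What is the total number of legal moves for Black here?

1

Black to move; king on h1.
In check: yes, from the white knight on f2.
Legal moves: Kxg1.
Count: 1.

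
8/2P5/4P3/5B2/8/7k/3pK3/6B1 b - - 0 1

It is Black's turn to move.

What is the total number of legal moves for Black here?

3

Black to move; king on h3.
In check: yes, from the white bishop on f5.
Legal moves: Kh4, Kg3, Kg2.
Count: 3.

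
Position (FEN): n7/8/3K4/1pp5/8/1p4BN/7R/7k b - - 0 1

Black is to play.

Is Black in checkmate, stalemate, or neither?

checkmate

Black to move; black king on h1.
In check: yes, from the white rook on h2.
King squares — g1: attacked by Nh3; g2: attacked by Rh2; h2: attacked by Bg3.
Legal moves for Black: none.
In check with no legal moves → checkmate.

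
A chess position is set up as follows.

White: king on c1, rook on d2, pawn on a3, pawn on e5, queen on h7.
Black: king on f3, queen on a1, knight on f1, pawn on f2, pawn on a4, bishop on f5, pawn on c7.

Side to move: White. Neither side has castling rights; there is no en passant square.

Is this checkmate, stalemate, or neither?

White to move; white king on c1.
In check: yes, from the black queen on a1.
King squares — b1: attacked by Qa1; d1: attacked by Qa1; b2: attacked by Qa1; c2: attacked by Bf5; d2: own rook.
Legal moves for White: none.
In check with no legal moves → checkmate.

checkmate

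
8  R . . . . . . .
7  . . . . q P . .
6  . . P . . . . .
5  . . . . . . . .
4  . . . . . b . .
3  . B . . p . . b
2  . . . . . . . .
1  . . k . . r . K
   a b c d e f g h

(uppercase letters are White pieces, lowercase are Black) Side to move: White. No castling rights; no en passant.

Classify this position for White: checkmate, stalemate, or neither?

White to move; white king on h1.
In check: yes, from the black rook on f1.
King squares — g1: attacked by Rf1; g2: attacked by Bh3; h2: attacked by Bf4.
Legal moves for White: none.
In check with no legal moves → checkmate.

checkmate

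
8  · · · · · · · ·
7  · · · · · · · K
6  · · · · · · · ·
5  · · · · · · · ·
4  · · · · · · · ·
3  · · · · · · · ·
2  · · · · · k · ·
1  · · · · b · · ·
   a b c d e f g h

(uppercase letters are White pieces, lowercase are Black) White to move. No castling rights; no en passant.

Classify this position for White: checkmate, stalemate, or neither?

neither

White to move; white king on h7.
In check: no.
Legal moves for White: Kh8, Kg8, Kg7, Kh6, Kg6.
White has 5 legal moves and is not in check → neither.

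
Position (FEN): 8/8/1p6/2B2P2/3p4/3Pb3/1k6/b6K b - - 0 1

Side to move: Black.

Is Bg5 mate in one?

After Bg5: white king on h1; in check: no.
White is not in check, so this cannot be checkmate.

no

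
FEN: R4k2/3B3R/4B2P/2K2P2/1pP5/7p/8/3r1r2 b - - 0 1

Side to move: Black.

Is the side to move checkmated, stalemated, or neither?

checkmate

Black to move; black king on f8.
In check: yes, from the white rook on a8.
King squares — e7: attacked by Rh7; f7: attacked by Be6; g7: attacked by Ph6; e8: attacked by Bd7; g8: attacked by Be6.
Legal moves for Black: none.
In check with no legal moves → checkmate.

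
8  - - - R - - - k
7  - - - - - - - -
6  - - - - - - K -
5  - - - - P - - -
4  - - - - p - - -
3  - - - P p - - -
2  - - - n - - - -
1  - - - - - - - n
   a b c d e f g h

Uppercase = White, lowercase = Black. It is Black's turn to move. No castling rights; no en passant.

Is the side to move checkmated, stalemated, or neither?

Black to move; black king on h8.
In check: yes, from the white rook on d8.
King squares — g7: attacked by Kg6; h7: attacked by Kg6; g8: attacked by Rd8.
Legal moves for Black: none.
In check with no legal moves → checkmate.

checkmate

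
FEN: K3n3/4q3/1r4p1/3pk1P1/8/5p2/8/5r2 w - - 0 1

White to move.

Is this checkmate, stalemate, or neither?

White to move; white king on a8.
In check: no.
King squares — a7: attacked by Qe7; b7: attacked by Rb6; b8: attacked by Rb6.
Legal moves for White: none.
Not in check and no legal moves → stalemate.

stalemate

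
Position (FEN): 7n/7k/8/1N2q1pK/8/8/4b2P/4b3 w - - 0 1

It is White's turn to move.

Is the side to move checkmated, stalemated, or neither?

White to move; white king on h5.
In check: yes, from the black bishop on e2.
King squares — g4: attacked by Be2; h4: attacked by Be1; g5: attacked by Qe5; g6: attacked by Kh7; h6: attacked by Kh7.
Legal moves for White: none.
In check with no legal moves → checkmate.

checkmate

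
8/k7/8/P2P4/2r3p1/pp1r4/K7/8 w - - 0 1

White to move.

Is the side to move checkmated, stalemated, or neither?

White to move; white king on a2.
In check: yes, from the black pawn on b3.
King squares — a1: available; b1: available; b2: attacked by Pa3; a3: available; b3: attacked by Rd3.
Legal moves for White: Kxa3, Kb1, Ka1.
White is in check but has 3 legal moves → neither.

neither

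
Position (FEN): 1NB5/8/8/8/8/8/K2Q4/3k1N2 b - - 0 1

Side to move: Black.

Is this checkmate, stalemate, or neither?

Black to move; black king on d1.
In check: yes, from the white queen on d2.
King squares — c1: attacked by Qd2; e1: attacked by Qd2; c2: attacked by Qd2; d2: attacked by Nf1; e2: attacked by Qd2.
Legal moves for Black: none.
In check with no legal moves → checkmate.

checkmate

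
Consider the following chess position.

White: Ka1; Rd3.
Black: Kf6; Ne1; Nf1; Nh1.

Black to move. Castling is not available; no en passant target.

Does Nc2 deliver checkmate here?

no

After Nc2: white king on a1; in check: yes, from the black knight on c2.
White has 3 legal replies: Kb2, Ka2, Kb1.
In check but a legal move exists → not checkmate.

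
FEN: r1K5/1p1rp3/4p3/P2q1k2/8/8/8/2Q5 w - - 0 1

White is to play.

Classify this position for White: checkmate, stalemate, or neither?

checkmate

White to move; white king on c8.
In check: yes, from the black rook on a8.
King squares — b7: attacked by Qd5; c7: attacked by Rd7; d7: attacked by Qd5; b8: attacked by Ra8; d8: attacked by Rd7.
Legal moves for White: none.
In check with no legal moves → checkmate.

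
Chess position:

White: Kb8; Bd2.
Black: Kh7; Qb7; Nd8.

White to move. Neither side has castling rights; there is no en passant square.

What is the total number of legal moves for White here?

White to move; king on b8.
In check: yes, from the black queen on b7.
Legal moves: none.
Count: 0.

0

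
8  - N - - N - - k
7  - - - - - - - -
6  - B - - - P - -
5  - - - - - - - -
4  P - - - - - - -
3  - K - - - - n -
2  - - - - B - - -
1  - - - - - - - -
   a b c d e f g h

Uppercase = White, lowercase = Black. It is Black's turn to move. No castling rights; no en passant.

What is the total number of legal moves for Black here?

8

Black to move; king on h8.
In check: no.
Legal moves: Kg8, Kh7, Nh5, Nf5, Ne4, Nxe2, Nh1, Nf1.
Count: 8.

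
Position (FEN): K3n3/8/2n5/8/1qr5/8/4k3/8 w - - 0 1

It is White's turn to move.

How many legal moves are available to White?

0

White to move; king on a8.
In check: no.
Legal moves: none.
Count: 0.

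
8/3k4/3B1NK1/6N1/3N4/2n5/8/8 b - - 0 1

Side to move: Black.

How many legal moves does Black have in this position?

3

Black to move; king on d7.
In check: yes, from the white knight on f6.
Legal moves: Kd8, Kc8, Kxd6.
Count: 3.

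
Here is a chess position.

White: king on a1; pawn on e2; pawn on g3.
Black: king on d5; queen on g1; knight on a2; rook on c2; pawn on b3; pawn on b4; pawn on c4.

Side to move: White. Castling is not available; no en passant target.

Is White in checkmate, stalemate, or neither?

White to move; white king on a1.
In check: yes, from the black queen on g1.
King squares — b1: attacked by Qg1; a2: attacked by Rc2; b2: attacked by Rc2.
Legal moves for White: none.
In check with no legal moves → checkmate.

checkmate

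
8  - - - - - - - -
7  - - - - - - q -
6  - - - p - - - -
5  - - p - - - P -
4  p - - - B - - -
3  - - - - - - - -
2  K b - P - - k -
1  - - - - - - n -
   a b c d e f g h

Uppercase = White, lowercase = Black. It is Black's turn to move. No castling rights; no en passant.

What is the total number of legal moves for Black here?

6

Black to move; king on g2.
In check: yes, from the white bishop on e4.
Legal moves: Kh3, Kg3, Kh2, Kf2, Kf1, Nf3.
Count: 6.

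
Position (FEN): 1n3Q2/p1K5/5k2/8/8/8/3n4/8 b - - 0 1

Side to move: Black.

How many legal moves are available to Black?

4

Black to move; king on f6.
In check: yes, from the white queen on f8.
Legal moves: Kg6, Ke6, Kg5, Ke5.
Count: 4.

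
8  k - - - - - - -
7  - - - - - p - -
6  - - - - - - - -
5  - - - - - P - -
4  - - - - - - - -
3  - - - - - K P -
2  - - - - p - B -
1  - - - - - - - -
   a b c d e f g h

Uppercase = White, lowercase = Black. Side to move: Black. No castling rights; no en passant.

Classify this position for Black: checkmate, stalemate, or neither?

neither

Black to move; black king on a8.
In check: no.
Legal moves for Black: Kb8, Kb7, Ka7, f6, e1=Q, e1=R, e1=B, e1=N+.
Black has 8 legal moves and is not in check → neither.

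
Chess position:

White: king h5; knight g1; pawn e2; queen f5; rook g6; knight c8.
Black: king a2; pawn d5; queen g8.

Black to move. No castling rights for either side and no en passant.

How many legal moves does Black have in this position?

15

Black to move; king on a2.
In check: no.
Legal moves: Qh8+, Qf8, Qe8, Qd8, Qxc8, Qh7+, Qg7, Qf7, Qxg6+, Qe6, Kb3, Ka3, Kb2, Ka1, d4.
Count: 15.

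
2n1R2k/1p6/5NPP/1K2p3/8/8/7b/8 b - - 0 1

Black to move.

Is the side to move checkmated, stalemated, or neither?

checkmate

Black to move; black king on h8.
In check: yes, from the white rook on e8.
King squares — g7: attacked by Ph6; h7: attacked by Nf6; g8: attacked by Nf6.
Legal moves for Black: none.
In check with no legal moves → checkmate.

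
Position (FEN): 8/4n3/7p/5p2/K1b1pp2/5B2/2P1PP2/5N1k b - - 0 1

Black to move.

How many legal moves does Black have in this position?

2

Black to move; king on h1.
In check: yes, from the white bishop on f3.
Legal moves: Kg1, exf3.
Count: 2.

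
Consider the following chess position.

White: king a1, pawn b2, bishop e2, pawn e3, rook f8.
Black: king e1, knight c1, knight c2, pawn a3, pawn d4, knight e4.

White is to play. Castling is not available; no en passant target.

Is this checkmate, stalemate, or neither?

White to move; white king on a1.
In check: yes, from the black knight on c2.
Legal moves for White: Kb1.
White is in check but has 1 legal move → neither.

neither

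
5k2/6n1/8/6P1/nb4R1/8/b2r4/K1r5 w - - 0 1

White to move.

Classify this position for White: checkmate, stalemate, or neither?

checkmate

White to move; white king on a1.
In check: yes, from the black rook on c1.
King squares — b1: attacked by Rc1; a2: attacked by Rd2; b2: attacked by Rd2.
Legal moves for White: none.
In check with no legal moves → checkmate.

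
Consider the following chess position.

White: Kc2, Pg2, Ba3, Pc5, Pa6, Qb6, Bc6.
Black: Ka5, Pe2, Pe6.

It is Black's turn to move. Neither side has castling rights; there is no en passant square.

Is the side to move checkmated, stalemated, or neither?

Black to move; black king on a5.
In check: yes, from the white queen on b6.
King squares — a4: attacked by Bc6; b4: attacked by Ba3; b5: attacked by Qb6; a6: attacked by Qb6; b6: attacked by Pc5.
Legal moves for Black: none.
In check with no legal moves → checkmate.

checkmate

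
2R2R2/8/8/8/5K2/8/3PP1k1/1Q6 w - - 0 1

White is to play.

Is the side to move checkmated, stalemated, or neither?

neither

White to move; white king on f4.
In check: no.
Legal moves for White include: Rh8, Rg8+, Rfe8, Rfd8, Rf7, Rf6, Rf5, Rce8, Rcd8, Rb8, Ra8, Rc7, Rc6, Rc5, Rc4, Rc3, Rc2, Rc1, ... (list truncated; more exist).
White has legal moves and is not in check → neither.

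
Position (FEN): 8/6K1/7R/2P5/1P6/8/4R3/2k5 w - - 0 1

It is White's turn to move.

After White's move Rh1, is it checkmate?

After Rh1: black king on c1; in check: yes, from the white rook on h1.
King squares — b1: attacked by Rh1; d1: attacked by Rh1; b2: attacked by Re2; c2: attacked by Re2; d2: attacked by Re2.
Black has no legal moves → checkmate.

yes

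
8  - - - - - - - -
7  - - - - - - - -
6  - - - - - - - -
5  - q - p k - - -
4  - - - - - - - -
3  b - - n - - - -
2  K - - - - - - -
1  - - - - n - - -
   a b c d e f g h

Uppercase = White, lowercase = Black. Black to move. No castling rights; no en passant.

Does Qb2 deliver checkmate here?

After Qb2: white king on a2; in check: yes, from the black queen on b2.
King squares — a1: attacked by Qb2; b1: attacked by Qb2; b2: attacked by Ba3; a3: attacked by Qb2; b3: attacked by Qb2.
White has no legal moves → checkmate.

yes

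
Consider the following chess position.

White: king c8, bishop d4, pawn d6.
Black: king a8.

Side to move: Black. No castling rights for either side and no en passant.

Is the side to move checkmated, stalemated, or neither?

stalemate

Black to move; black king on a8.
In check: no.
King squares — a7: attacked by Bd4; b7: attacked by Kc8; b8: attacked by Kc8.
Legal moves for Black: none.
Not in check and no legal moves → stalemate.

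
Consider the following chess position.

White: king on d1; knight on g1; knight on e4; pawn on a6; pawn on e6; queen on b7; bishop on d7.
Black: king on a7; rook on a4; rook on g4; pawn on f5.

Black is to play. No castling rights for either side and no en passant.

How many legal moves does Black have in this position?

Black to move; king on a7.
In check: yes, from the white queen on b7.
Legal moves: none.
Count: 0.

0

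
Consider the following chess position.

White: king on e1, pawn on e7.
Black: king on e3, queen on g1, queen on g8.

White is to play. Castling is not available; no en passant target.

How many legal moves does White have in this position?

0

White to move; king on e1.
In check: yes, from the black queen on g1.
Legal moves: none.
Count: 0.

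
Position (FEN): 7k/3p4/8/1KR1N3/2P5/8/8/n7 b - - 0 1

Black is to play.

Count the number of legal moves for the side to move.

Black to move; king on h8.
In check: no.
Legal moves: Kg8, Kh7, Kg7, Nb3, Nc2, d6, d5.
Count: 7.

7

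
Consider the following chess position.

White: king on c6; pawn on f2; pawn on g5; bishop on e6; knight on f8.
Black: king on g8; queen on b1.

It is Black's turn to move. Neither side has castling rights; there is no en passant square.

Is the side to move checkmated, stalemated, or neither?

Black to move; black king on g8.
In check: yes, from the white bishop on e6.
Legal moves for Black: Kh8, Kxf8, Kg7.
Black is in check but has 3 legal moves → neither.

neither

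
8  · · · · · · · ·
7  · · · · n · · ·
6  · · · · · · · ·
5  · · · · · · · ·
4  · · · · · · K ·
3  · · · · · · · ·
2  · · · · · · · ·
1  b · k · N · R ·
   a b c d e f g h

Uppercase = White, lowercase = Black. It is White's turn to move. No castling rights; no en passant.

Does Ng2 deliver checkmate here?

After Ng2: black king on c1; in check: yes, from the white rook on g1.
Black has 3 legal replies: Kd2, Kc2, Kb2.
In check but a legal move exists → not checkmate.

no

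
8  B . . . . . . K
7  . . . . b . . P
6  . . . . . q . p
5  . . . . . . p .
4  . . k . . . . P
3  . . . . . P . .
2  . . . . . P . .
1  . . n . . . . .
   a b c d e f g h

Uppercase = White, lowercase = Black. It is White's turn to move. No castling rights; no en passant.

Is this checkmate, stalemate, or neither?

White to move; white king on h8.
In check: yes, from the black queen on f6.
Legal moves for White: Kg8.
White is in check but has 1 legal move → neither.

neither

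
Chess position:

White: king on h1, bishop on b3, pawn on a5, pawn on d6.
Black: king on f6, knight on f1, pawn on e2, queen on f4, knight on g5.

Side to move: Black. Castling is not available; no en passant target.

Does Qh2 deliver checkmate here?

After Qh2: white king on h1; in check: yes, from the black queen on h2.
King squares — g1: attacked by Qh2; g2: attacked by Qh2; h2: attacked by Nf1.
White has no legal moves → checkmate.

yes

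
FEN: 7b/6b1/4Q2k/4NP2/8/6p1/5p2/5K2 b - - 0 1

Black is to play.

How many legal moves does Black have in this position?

Black to move; king on h6.
In check: yes, from the white queen on e6.
Legal moves: Kh7, Kh5, Kg5, Bf6.
Count: 4.

4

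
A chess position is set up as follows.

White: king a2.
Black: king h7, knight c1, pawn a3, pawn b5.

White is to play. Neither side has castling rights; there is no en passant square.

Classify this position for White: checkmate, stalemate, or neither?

White to move; white king on a2.
In check: yes, from the black knight on c1.
King squares — a1: available; b1: available; b2: attacked by Pa3; a3: available; b3: attacked by Nc1.
Legal moves for White: Kxa3, Kb1, Ka1.
White is in check but has 3 legal moves → neither.

neither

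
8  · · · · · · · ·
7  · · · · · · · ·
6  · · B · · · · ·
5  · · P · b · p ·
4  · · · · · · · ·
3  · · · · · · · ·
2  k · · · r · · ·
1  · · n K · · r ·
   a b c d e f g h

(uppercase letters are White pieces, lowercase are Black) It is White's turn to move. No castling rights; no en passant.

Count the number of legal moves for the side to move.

White to move; king on d1.
In check: yes, from the black rook on g1.
Legal moves: none.
Count: 0.

0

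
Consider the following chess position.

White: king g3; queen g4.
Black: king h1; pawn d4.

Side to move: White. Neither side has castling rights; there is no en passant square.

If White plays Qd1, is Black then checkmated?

After Qd1: black king on h1; in check: yes, from the white queen on d1.
King squares — g1: attacked by Qd1; g2: attacked by Kg3; h2: attacked by Kg3.
Black has no legal moves → checkmate.

yes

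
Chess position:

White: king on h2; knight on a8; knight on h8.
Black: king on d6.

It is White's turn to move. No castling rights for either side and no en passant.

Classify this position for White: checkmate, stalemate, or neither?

neither

White to move; white king on h2.
In check: no.
Legal moves for White: Nf7+, Ng6, Nc7, Nb6, Kh3, Kg3, Kg2, Kh1, Kg1.
White has 9 legal moves and is not in check → neither.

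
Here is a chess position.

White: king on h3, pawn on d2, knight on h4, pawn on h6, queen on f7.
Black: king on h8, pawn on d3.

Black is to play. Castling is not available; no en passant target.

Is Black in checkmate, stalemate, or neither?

Black to move; black king on h8.
In check: no.
King squares — g7: attacked by Ph6; h7: attacked by Qf7; g8: attacked by Qf7.
Legal moves for Black: none.
Not in check and no legal moves → stalemate.

stalemate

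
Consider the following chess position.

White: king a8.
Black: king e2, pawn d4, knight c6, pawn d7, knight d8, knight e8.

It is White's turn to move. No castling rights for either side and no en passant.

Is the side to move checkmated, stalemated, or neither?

stalemate

White to move; white king on a8.
In check: no.
King squares — a7: attacked by Nc6; b7: attacked by Nd8; b8: attacked by Nc6.
Legal moves for White: none.
Not in check and no legal moves → stalemate.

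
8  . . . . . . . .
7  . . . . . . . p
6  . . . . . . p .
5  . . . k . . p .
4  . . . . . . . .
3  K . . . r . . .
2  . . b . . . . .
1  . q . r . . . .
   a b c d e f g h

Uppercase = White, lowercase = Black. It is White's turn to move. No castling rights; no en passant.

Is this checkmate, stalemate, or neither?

White to move; white king on a3.
In check: yes, from the black rook on e3.
King squares — a2: attacked by Qb1; b2: attacked by Qb1; b3: attacked by Qb1; a4: attacked by Bc2; b4: attacked by Qb1.
Legal moves for White: none.
In check with no legal moves → checkmate.

checkmate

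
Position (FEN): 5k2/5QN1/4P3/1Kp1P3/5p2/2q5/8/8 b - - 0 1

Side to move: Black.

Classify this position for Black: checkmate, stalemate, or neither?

Black to move; black king on f8.
In check: yes, from the white queen on f7.
King squares — e7: attacked by Qf7; f7: attacked by Pe6; g7: attacked by Qf7; e8: attacked by Qf7; g8: attacked by Qf7.
Legal moves for Black: none.
In check with no legal moves → checkmate.

checkmate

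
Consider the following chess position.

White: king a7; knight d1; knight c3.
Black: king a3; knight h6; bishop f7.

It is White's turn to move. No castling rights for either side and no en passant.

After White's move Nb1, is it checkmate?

After Nb1: black king on a3; in check: yes, from the white knight on b1.
Black has 4 legal replies: Kb4, Ka4, Kb3, Ka2.
In check but a legal move exists → not checkmate.

no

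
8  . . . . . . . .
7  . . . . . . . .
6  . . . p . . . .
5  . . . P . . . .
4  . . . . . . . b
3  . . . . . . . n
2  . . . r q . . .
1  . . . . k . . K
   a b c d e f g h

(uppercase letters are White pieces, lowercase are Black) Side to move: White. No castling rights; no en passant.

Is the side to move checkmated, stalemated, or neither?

stalemate

White to move; white king on h1.
In check: no.
King squares — g1: attacked by Nh3; g2: attacked by Qe2; h2: attacked by Qe2.
Legal moves for White: none.
Not in check and no legal moves → stalemate.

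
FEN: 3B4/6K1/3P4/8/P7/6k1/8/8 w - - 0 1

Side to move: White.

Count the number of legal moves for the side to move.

17

White to move; king on g7.
In check: no.
Legal moves: Be7, Bc7, Bf6, Bb6, Bg5, Ba5, Bh4+, Kh8, Kg8, Kf8, Kh7, Kf7, Kh6, Kg6, Kf6, d7, a5.
Count: 17.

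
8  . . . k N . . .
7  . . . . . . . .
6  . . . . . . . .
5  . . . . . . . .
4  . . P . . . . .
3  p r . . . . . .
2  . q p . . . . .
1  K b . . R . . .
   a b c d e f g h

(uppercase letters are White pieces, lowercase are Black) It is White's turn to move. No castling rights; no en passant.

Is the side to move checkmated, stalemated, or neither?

checkmate

White to move; white king on a1.
In check: yes, from the black queen on b2.
King squares — b1: attacked by Qb2; a2: attacked by Bb1; b2: attacked by Pa3.
Legal moves for White: none.
In check with no legal moves → checkmate.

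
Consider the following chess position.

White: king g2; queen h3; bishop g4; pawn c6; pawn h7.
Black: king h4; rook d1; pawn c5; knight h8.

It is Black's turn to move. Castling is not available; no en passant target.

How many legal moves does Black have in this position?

Black to move; king on h4.
In check: yes, from the white queen on h3.
Legal moves: Kg5.
Count: 1.

1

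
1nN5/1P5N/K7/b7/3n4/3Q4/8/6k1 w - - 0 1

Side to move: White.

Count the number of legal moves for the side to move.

White to move; king on a6.
In check: yes, from the black knight on b8.
Legal moves: Ka7, Kxa5.
Count: 2.

2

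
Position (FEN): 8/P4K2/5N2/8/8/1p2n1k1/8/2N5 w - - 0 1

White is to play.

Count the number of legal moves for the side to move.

White to move; king on f7.
In check: no.
Legal moves: Kg8, Kf8, Ke8, Kg7, Ke7, Kg6, Ke6, Ng8, Ne8, Nh7, Nd7, Nh5+, Nd5, Ng4, Ne4+, Nd3, Nxb3, Ne2+, Na2, a8=Q, a8=R, a8=B, a8=N.
Count: 23.

23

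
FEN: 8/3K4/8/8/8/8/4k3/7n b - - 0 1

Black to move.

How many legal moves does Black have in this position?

Black to move; king on e2.
In check: no.
Legal moves: Kf3, Ke3, Kd3, Kf2, Kd2, Kf1, Ke1, Kd1, Ng3, Nf2.
Count: 10.

10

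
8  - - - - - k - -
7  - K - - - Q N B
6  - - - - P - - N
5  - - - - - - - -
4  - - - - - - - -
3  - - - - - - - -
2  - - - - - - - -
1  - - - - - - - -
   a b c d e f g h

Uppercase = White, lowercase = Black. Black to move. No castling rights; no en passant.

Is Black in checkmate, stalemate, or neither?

Black to move; black king on f8.
In check: yes, from the white queen on f7.
King squares — e7: attacked by Qf7; f7: attacked by Pe6; g7: attacked by Qf7; e8: attacked by Qf7; g8: attacked by Nh6.
Legal moves for Black: none.
In check with no legal moves → checkmate.

checkmate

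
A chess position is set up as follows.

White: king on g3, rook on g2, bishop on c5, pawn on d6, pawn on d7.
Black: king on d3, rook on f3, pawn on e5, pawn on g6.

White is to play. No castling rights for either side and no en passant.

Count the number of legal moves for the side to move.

White to move; king on g3.
In check: yes, from the black rook on f3.
Legal moves: Kh4, Kg4, Kxf3, Kh2.
Count: 4.

4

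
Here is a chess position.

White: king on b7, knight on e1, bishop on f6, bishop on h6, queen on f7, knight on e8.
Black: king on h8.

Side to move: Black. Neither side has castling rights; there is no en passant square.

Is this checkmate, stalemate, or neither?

Black to move; black king on h8.
In check: yes, from the white bishop on f6.
King squares — g7: attacked by Bf6; h7: attacked by Qf7; g8: attacked by Qf7.
Legal moves for Black: none.
In check with no legal moves → checkmate.

checkmate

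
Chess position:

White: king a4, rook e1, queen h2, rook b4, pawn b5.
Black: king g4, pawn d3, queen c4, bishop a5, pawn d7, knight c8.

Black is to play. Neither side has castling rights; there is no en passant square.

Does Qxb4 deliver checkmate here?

yes

After Qxb4: white king on a4; in check: yes, from the black queen on b4.
King squares — a3: attacked by Qb4; b3: attacked by Qb4; b4: attacked by Ba5; a5: attacked by Qb4; b5: own pawn.
White has no legal moves → checkmate.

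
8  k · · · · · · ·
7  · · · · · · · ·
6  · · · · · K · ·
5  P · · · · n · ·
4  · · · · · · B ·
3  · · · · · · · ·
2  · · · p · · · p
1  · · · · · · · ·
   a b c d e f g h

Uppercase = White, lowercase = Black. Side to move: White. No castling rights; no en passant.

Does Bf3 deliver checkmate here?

After Bf3: black king on a8; in check: yes, from the white bishop on f3.
Black has 2 legal replies: Kb8, Ka7.
In check but a legal move exists → not checkmate.

no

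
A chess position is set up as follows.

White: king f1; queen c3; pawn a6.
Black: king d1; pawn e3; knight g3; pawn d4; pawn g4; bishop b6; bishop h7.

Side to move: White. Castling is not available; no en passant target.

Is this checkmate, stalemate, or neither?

White to move; white king on f1.
In check: yes, from the black knight on g3.
King squares — e1: attacked by Kd1; g1: available; e2: attacked by Kd1; f2: attacked by Pe3; g2: available.
Legal moves for White: Kg2, Kg1.
White is in check but has 2 legal moves → neither.

neither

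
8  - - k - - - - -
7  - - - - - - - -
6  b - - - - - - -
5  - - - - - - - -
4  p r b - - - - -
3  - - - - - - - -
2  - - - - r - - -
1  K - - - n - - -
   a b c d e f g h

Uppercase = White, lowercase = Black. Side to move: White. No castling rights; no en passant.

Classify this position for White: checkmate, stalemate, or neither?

stalemate

White to move; white king on a1.
In check: no.
King squares — b1: attacked by Rb4; a2: attacked by Re2; b2: attacked by Re2.
Legal moves for White: none.
Not in check and no legal moves → stalemate.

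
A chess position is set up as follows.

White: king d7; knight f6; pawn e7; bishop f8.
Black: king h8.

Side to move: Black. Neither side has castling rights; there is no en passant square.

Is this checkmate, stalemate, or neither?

stalemate

Black to move; black king on h8.
In check: no.
King squares — g7: attacked by Bf8; h7: attacked by Nf6; g8: attacked by Nf6.
Legal moves for Black: none.
Not in check and no legal moves → stalemate.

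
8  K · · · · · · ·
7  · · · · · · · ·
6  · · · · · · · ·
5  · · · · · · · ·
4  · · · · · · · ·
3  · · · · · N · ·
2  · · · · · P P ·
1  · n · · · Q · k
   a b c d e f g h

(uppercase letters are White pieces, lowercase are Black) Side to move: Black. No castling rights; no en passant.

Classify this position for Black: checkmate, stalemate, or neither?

Black to move; black king on h1.
In check: yes, from the white queen on f1.
King squares — g1: attacked by Qf1; g2: attacked by Qf1; h2: attacked by Nf3.
Legal moves for Black: none.
In check with no legal moves → checkmate.

checkmate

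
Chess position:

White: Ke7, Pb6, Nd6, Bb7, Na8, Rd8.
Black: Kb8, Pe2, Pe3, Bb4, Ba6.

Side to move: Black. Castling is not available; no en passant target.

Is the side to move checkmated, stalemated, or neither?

Black to move; black king on b8.
In check: yes, from the white rook on d8.
King squares — a7: attacked by Pb6; b7: attacked by Nd6; c7: attacked by Pb6; a8: attacked by Bb7; c8: attacked by Nd6.
Legal moves for Black: none.
In check with no legal moves → checkmate.

checkmate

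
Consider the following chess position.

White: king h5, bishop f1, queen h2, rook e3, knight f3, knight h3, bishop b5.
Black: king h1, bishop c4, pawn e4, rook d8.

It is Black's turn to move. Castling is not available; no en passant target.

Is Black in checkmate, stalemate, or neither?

Black to move; black king on h1.
In check: yes, from the white queen on h2.
King squares — g1: attacked by Qh2; g2: attacked by Bf1; h2: attacked by Nf3.
Legal moves for Black: none.
In check with no legal moves → checkmate.

checkmate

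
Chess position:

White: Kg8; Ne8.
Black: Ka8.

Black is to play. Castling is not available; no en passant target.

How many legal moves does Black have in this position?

3

Black to move; king on a8.
In check: no.
Legal moves: Kb8, Kb7, Ka7.
Count: 3.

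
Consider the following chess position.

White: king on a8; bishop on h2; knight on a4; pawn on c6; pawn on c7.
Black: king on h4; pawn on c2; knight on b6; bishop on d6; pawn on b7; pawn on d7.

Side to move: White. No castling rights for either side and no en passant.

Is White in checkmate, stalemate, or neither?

White to move; white king on a8.
In check: yes, from the black knight on b6.
King squares — a7: available; b7: available; b8: available.
Legal moves for White: Kb8, Kxb7, Ka7, Nxb6.
White is in check but has 4 legal moves → neither.

neither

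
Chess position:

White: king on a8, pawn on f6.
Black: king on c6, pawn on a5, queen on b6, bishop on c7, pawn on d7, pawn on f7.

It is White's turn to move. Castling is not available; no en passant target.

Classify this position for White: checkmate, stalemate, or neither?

stalemate

White to move; white king on a8.
In check: no.
King squares — a7: attacked by Qb6; b7: attacked by Qb6; b8: attacked by Qb6.
Legal moves for White: none.
Not in check and no legal moves → stalemate.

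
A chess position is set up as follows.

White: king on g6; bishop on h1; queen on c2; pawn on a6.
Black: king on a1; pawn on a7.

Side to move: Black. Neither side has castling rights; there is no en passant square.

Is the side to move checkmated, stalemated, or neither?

stalemate

Black to move; black king on a1.
In check: no.
King squares — b1: attacked by Qc2; a2: attacked by Qc2; b2: attacked by Qc2.
Legal moves for Black: none.
Not in check and no legal moves → stalemate.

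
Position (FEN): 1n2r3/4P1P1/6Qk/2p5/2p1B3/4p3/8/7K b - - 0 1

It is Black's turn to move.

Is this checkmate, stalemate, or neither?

checkmate

Black to move; black king on h6.
In check: yes, from the white queen on g6.
King squares — g5: attacked by Qg6; h5: attacked by Qg6; g6: attacked by Be4; g7: attacked by Qg6; h7: attacked by Qg6.
Legal moves for Black: none.
In check with no legal moves → checkmate.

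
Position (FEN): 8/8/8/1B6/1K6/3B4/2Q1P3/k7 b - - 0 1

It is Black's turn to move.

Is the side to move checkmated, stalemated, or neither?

Black to move; black king on a1.
In check: no.
King squares — b1: attacked by Qc2; a2: attacked by Qc2; b2: attacked by Qc2.
Legal moves for Black: none.
Not in check and no legal moves → stalemate.

stalemate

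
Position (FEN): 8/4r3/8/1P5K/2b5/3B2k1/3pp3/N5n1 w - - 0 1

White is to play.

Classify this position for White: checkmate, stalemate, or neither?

neither

White to move; white king on h5.
In check: no.
Legal moves for White: Kh6, Kg6, Kg5, Bh7, Bg6, Bf5, Be4, Bxc4, Bxe2, Bc2, Bb1, Nb3, Nc2, b6.
White has 14 legal moves and is not in check → neither.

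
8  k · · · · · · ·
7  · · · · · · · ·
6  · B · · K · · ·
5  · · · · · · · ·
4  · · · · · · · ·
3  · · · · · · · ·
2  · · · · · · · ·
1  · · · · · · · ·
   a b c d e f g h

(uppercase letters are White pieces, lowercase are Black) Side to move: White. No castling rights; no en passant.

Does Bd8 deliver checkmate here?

no

After Bd8: black king on a8; in check: no.
Black is not in check, so this cannot be checkmate.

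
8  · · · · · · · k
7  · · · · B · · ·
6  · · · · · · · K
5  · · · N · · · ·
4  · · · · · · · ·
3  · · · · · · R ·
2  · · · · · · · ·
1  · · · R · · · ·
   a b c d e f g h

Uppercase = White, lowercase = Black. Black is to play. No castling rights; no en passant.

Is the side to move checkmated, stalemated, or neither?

stalemate

Black to move; black king on h8.
In check: no.
King squares — g7: attacked by Rg3; h7: attacked by Kh6; g8: attacked by Rg3.
Legal moves for Black: none.
Not in check and no legal moves → stalemate.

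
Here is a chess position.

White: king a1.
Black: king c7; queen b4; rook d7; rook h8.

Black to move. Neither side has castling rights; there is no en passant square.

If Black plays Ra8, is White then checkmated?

yes

After Ra8: white king on a1; in check: yes, from the black rook on a8.
King squares — b1: attacked by Qb4; a2: attacked by Ra8; b2: attacked by Qb4.
White has no legal moves → checkmate.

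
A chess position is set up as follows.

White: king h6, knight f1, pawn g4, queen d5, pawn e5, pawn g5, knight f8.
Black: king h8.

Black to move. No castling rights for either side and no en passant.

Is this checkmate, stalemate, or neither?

Black to move; black king on h8.
In check: no.
King squares — g7: attacked by Kh6; h7: attacked by Kh6; g8: attacked by Qd5.
Legal moves for Black: none.
Not in check and no legal moves → stalemate.

stalemate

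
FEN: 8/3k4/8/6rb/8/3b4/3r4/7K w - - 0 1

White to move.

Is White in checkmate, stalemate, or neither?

stalemate

White to move; white king on h1.
In check: no.
King squares — g1: attacked by Rg5; g2: attacked by Rd2; h2: attacked by Rd2.
Legal moves for White: none.
Not in check and no legal moves → stalemate.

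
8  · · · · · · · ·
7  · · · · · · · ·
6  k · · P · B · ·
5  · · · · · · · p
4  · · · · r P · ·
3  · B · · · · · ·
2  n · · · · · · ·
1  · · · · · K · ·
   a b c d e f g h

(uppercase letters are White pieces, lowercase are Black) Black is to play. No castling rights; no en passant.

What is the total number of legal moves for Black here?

Black to move; king on a6.
In check: no.
Legal moves: Kb7, Ka7, Kb6, Kb5, Ka5, Re8, Re7, Re6, Re5, Rxf4+, Rd4, Rc4, Rb4, Ra4, Re3, Re2, Re1+, Nb4, Nc3, Nc1, h4.
Count: 21.

21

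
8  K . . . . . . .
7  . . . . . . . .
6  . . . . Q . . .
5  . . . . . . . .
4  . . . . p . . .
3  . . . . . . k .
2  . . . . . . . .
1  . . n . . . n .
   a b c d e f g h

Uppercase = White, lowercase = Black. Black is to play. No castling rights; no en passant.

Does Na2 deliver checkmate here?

After Na2: white king on a8; in check: no.
White is not in check, so this cannot be checkmate.

no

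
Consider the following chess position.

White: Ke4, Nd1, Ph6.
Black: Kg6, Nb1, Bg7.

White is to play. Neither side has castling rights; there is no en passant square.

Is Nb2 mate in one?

After Nb2: black king on g6; in check: no.
Black is not in check, so this cannot be checkmate.

no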